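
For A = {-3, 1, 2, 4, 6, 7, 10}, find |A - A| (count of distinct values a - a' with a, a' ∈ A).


A - A = {a - a' : a, a' ∈ A}; |A| = 7.
Bounds: 2|A|-1 ≤ |A - A| ≤ |A|² - |A| + 1, i.e. 13 ≤ |A - A| ≤ 43.
Note: 0 ∈ A - A always (from a - a). The set is symmetric: if d ∈ A - A then -d ∈ A - A.
Enumerate nonzero differences d = a - a' with a > a' (then include -d):
Positive differences: {1, 2, 3, 4, 5, 6, 7, 8, 9, 10, 13}
Full difference set: {0} ∪ (positive diffs) ∪ (negative diffs).
|A - A| = 1 + 2·11 = 23 (matches direct enumeration: 23).

|A - A| = 23


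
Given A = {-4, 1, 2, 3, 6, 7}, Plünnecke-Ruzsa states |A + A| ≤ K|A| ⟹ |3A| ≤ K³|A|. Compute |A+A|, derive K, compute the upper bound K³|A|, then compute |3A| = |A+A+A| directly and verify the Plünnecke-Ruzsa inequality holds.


|A| = 6.
Step 1: Compute A + A by enumerating all 36 pairs.
A + A = {-8, -3, -2, -1, 2, 3, 4, 5, 6, 7, 8, 9, 10, 12, 13, 14}, so |A + A| = 16.
Step 2: Doubling constant K = |A + A|/|A| = 16/6 = 16/6 ≈ 2.6667.
Step 3: Plünnecke-Ruzsa gives |3A| ≤ K³·|A| = (2.6667)³ · 6 ≈ 113.7778.
Step 4: Compute 3A = A + A + A directly by enumerating all triples (a,b,c) ∈ A³; |3A| = 28.
Step 5: Check 28 ≤ 113.7778? Yes ✓.

K = 16/6, Plünnecke-Ruzsa bound K³|A| ≈ 113.7778, |3A| = 28, inequality holds.


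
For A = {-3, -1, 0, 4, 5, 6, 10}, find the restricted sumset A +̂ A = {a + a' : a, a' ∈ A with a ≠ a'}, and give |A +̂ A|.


Restricted sumset: A +̂ A = {a + a' : a ∈ A, a' ∈ A, a ≠ a'}.
Equivalently, take A + A and drop any sum 2a that is achievable ONLY as a + a for a ∈ A (i.e. sums representable only with equal summands).
Enumerate pairs (a, a') with a < a' (symmetric, so each unordered pair gives one sum; this covers all a ≠ a'):
  -3 + -1 = -4
  -3 + 0 = -3
  -3 + 4 = 1
  -3 + 5 = 2
  -3 + 6 = 3
  -3 + 10 = 7
  -1 + 0 = -1
  -1 + 4 = 3
  -1 + 5 = 4
  -1 + 6 = 5
  -1 + 10 = 9
  0 + 4 = 4
  0 + 5 = 5
  0 + 6 = 6
  0 + 10 = 10
  4 + 5 = 9
  4 + 6 = 10
  4 + 10 = 14
  5 + 6 = 11
  5 + 10 = 15
  6 + 10 = 16
Collected distinct sums: {-4, -3, -1, 1, 2, 3, 4, 5, 6, 7, 9, 10, 11, 14, 15, 16}
|A +̂ A| = 16
(Reference bound: |A +̂ A| ≥ 2|A| - 3 for |A| ≥ 2, with |A| = 7 giving ≥ 11.)

|A +̂ A| = 16


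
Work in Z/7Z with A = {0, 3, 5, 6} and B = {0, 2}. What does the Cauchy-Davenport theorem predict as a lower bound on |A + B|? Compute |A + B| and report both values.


Cauchy-Davenport: |A + B| ≥ min(p, |A| + |B| - 1) for A, B nonempty in Z/pZ.
|A| = 4, |B| = 2, p = 7.
CD lower bound = min(7, 4 + 2 - 1) = min(7, 5) = 5.
Compute A + B mod 7 directly:
a = 0: 0+0=0, 0+2=2
a = 3: 3+0=3, 3+2=5
a = 5: 5+0=5, 5+2=0
a = 6: 6+0=6, 6+2=1
A + B = {0, 1, 2, 3, 5, 6}, so |A + B| = 6.
Verify: 6 ≥ 5? Yes ✓.

CD lower bound = 5, actual |A + B| = 6.


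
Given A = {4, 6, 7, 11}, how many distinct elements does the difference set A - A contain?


A - A = {a - a' : a, a' ∈ A}; |A| = 4.
Bounds: 2|A|-1 ≤ |A - A| ≤ |A|² - |A| + 1, i.e. 7 ≤ |A - A| ≤ 13.
Note: 0 ∈ A - A always (from a - a). The set is symmetric: if d ∈ A - A then -d ∈ A - A.
Enumerate nonzero differences d = a - a' with a > a' (then include -d):
Positive differences: {1, 2, 3, 4, 5, 7}
Full difference set: {0} ∪ (positive diffs) ∪ (negative diffs).
|A - A| = 1 + 2·6 = 13 (matches direct enumeration: 13).

|A - A| = 13


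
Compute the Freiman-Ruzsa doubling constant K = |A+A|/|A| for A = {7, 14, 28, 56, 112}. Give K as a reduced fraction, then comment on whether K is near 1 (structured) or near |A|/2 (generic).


|A| = 5.
Compute A + A by enumerating all 25 pairs.
A + A = {14, 21, 28, 35, 42, 56, 63, 70, 84, 112, 119, 126, 140, 168, 224}, so |A + A| = 15.
K = |A + A| / |A| = 15/5 = 3/1 ≈ 3.0000.
Reference: AP of size 5 gives K = 9/5 ≈ 1.8000; a fully generic set of size 5 gives K ≈ 3.0000.

|A| = 5, |A + A| = 15, K = 15/5 = 3/1.


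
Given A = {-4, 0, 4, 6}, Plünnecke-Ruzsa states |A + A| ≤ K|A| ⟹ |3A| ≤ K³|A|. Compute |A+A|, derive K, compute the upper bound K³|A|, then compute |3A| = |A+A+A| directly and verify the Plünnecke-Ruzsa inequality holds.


|A| = 4.
Step 1: Compute A + A by enumerating all 16 pairs.
A + A = {-8, -4, 0, 2, 4, 6, 8, 10, 12}, so |A + A| = 9.
Step 2: Doubling constant K = |A + A|/|A| = 9/4 = 9/4 ≈ 2.2500.
Step 3: Plünnecke-Ruzsa gives |3A| ≤ K³·|A| = (2.2500)³ · 4 ≈ 45.5625.
Step 4: Compute 3A = A + A + A directly by enumerating all triples (a,b,c) ∈ A³; |3A| = 14.
Step 5: Check 14 ≤ 45.5625? Yes ✓.

K = 9/4, Plünnecke-Ruzsa bound K³|A| ≈ 45.5625, |3A| = 14, inequality holds.


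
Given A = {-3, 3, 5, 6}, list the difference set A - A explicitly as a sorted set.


A - A = {a - a' : a, a' ∈ A}.
Compute a - a' for each ordered pair (a, a'):
a = -3: -3--3=0, -3-3=-6, -3-5=-8, -3-6=-9
a = 3: 3--3=6, 3-3=0, 3-5=-2, 3-6=-3
a = 5: 5--3=8, 5-3=2, 5-5=0, 5-6=-1
a = 6: 6--3=9, 6-3=3, 6-5=1, 6-6=0
Collecting distinct values (and noting 0 appears from a-a):
A - A = {-9, -8, -6, -3, -2, -1, 0, 1, 2, 3, 6, 8, 9}
|A - A| = 13

A - A = {-9, -8, -6, -3, -2, -1, 0, 1, 2, 3, 6, 8, 9}


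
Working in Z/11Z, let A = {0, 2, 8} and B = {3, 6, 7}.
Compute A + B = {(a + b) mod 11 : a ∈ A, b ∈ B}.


Work in Z/11Z: reduce every sum a + b modulo 11.
Enumerate all 9 pairs:
a = 0: 0+3=3, 0+6=6, 0+7=7
a = 2: 2+3=5, 2+6=8, 2+7=9
a = 8: 8+3=0, 8+6=3, 8+7=4
Distinct residues collected: {0, 3, 4, 5, 6, 7, 8, 9}
|A + B| = 8 (out of 11 total residues).

A + B = {0, 3, 4, 5, 6, 7, 8, 9}


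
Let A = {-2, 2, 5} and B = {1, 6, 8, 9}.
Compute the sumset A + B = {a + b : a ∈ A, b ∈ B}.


A + B = {a + b : a ∈ A, b ∈ B}.
Enumerate all |A|·|B| = 3·4 = 12 pairs (a, b) and collect distinct sums.
a = -2: -2+1=-1, -2+6=4, -2+8=6, -2+9=7
a = 2: 2+1=3, 2+6=8, 2+8=10, 2+9=11
a = 5: 5+1=6, 5+6=11, 5+8=13, 5+9=14
Collecting distinct sums: A + B = {-1, 3, 4, 6, 7, 8, 10, 11, 13, 14}
|A + B| = 10

A + B = {-1, 3, 4, 6, 7, 8, 10, 11, 13, 14}


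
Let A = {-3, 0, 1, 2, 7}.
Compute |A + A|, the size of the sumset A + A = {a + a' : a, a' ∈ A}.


A + A = {a + a' : a, a' ∈ A}; |A| = 5.
General bounds: 2|A| - 1 ≤ |A + A| ≤ |A|(|A|+1)/2, i.e. 9 ≤ |A + A| ≤ 15.
Lower bound 2|A|-1 is attained iff A is an arithmetic progression.
Enumerate sums a + a' for a ≤ a' (symmetric, so this suffices):
a = -3: -3+-3=-6, -3+0=-3, -3+1=-2, -3+2=-1, -3+7=4
a = 0: 0+0=0, 0+1=1, 0+2=2, 0+7=7
a = 1: 1+1=2, 1+2=3, 1+7=8
a = 2: 2+2=4, 2+7=9
a = 7: 7+7=14
Distinct sums: {-6, -3, -2, -1, 0, 1, 2, 3, 4, 7, 8, 9, 14}
|A + A| = 13

|A + A| = 13


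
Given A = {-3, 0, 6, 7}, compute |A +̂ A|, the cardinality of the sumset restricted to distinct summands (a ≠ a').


Restricted sumset: A +̂ A = {a + a' : a ∈ A, a' ∈ A, a ≠ a'}.
Equivalently, take A + A and drop any sum 2a that is achievable ONLY as a + a for a ∈ A (i.e. sums representable only with equal summands).
Enumerate pairs (a, a') with a < a' (symmetric, so each unordered pair gives one sum; this covers all a ≠ a'):
  -3 + 0 = -3
  -3 + 6 = 3
  -3 + 7 = 4
  0 + 6 = 6
  0 + 7 = 7
  6 + 7 = 13
Collected distinct sums: {-3, 3, 4, 6, 7, 13}
|A +̂ A| = 6
(Reference bound: |A +̂ A| ≥ 2|A| - 3 for |A| ≥ 2, with |A| = 4 giving ≥ 5.)

|A +̂ A| = 6


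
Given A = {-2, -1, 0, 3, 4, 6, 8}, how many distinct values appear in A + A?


A + A = {a + a' : a, a' ∈ A}; |A| = 7.
General bounds: 2|A| - 1 ≤ |A + A| ≤ |A|(|A|+1)/2, i.e. 13 ≤ |A + A| ≤ 28.
Lower bound 2|A|-1 is attained iff A is an arithmetic progression.
Enumerate sums a + a' for a ≤ a' (symmetric, so this suffices):
a = -2: -2+-2=-4, -2+-1=-3, -2+0=-2, -2+3=1, -2+4=2, -2+6=4, -2+8=6
a = -1: -1+-1=-2, -1+0=-1, -1+3=2, -1+4=3, -1+6=5, -1+8=7
a = 0: 0+0=0, 0+3=3, 0+4=4, 0+6=6, 0+8=8
a = 3: 3+3=6, 3+4=7, 3+6=9, 3+8=11
a = 4: 4+4=8, 4+6=10, 4+8=12
a = 6: 6+6=12, 6+8=14
a = 8: 8+8=16
Distinct sums: {-4, -3, -2, -1, 0, 1, 2, 3, 4, 5, 6, 7, 8, 9, 10, 11, 12, 14, 16}
|A + A| = 19

|A + A| = 19


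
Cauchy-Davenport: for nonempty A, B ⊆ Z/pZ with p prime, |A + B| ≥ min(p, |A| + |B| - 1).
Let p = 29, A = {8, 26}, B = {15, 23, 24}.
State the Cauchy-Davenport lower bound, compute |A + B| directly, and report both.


Cauchy-Davenport: |A + B| ≥ min(p, |A| + |B| - 1) for A, B nonempty in Z/pZ.
|A| = 2, |B| = 3, p = 29.
CD lower bound = min(29, 2 + 3 - 1) = min(29, 4) = 4.
Compute A + B mod 29 directly:
a = 8: 8+15=23, 8+23=2, 8+24=3
a = 26: 26+15=12, 26+23=20, 26+24=21
A + B = {2, 3, 12, 20, 21, 23}, so |A + B| = 6.
Verify: 6 ≥ 4? Yes ✓.

CD lower bound = 4, actual |A + B| = 6.


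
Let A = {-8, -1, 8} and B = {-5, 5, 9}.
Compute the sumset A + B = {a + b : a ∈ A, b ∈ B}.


A + B = {a + b : a ∈ A, b ∈ B}.
Enumerate all |A|·|B| = 3·3 = 9 pairs (a, b) and collect distinct sums.
a = -8: -8+-5=-13, -8+5=-3, -8+9=1
a = -1: -1+-5=-6, -1+5=4, -1+9=8
a = 8: 8+-5=3, 8+5=13, 8+9=17
Collecting distinct sums: A + B = {-13, -6, -3, 1, 3, 4, 8, 13, 17}
|A + B| = 9

A + B = {-13, -6, -3, 1, 3, 4, 8, 13, 17}


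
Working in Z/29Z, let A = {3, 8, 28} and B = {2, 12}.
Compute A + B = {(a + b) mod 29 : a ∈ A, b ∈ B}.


Work in Z/29Z: reduce every sum a + b modulo 29.
Enumerate all 6 pairs:
a = 3: 3+2=5, 3+12=15
a = 8: 8+2=10, 8+12=20
a = 28: 28+2=1, 28+12=11
Distinct residues collected: {1, 5, 10, 11, 15, 20}
|A + B| = 6 (out of 29 total residues).

A + B = {1, 5, 10, 11, 15, 20}


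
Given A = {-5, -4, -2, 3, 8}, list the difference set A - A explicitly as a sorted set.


A - A = {a - a' : a, a' ∈ A}.
Compute a - a' for each ordered pair (a, a'):
a = -5: -5--5=0, -5--4=-1, -5--2=-3, -5-3=-8, -5-8=-13
a = -4: -4--5=1, -4--4=0, -4--2=-2, -4-3=-7, -4-8=-12
a = -2: -2--5=3, -2--4=2, -2--2=0, -2-3=-5, -2-8=-10
a = 3: 3--5=8, 3--4=7, 3--2=5, 3-3=0, 3-8=-5
a = 8: 8--5=13, 8--4=12, 8--2=10, 8-3=5, 8-8=0
Collecting distinct values (and noting 0 appears from a-a):
A - A = {-13, -12, -10, -8, -7, -5, -3, -2, -1, 0, 1, 2, 3, 5, 7, 8, 10, 12, 13}
|A - A| = 19

A - A = {-13, -12, -10, -8, -7, -5, -3, -2, -1, 0, 1, 2, 3, 5, 7, 8, 10, 12, 13}


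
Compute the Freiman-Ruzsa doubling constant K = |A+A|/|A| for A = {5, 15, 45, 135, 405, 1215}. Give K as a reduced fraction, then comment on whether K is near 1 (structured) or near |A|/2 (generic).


|A| = 6.
Compute A + A by enumerating all 36 pairs.
A + A = {10, 20, 30, 50, 60, 90, 140, 150, 180, 270, 410, 420, 450, 540, 810, 1220, 1230, 1260, 1350, 1620, 2430}, so |A + A| = 21.
K = |A + A| / |A| = 21/6 = 7/2 ≈ 3.5000.
Reference: AP of size 6 gives K = 11/6 ≈ 1.8333; a fully generic set of size 6 gives K ≈ 3.5000.

|A| = 6, |A + A| = 21, K = 21/6 = 7/2.


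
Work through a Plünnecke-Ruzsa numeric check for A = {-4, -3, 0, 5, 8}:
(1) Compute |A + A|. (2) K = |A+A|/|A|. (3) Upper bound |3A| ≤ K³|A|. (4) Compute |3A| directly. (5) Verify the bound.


|A| = 5.
Step 1: Compute A + A by enumerating all 25 pairs.
A + A = {-8, -7, -6, -4, -3, 0, 1, 2, 4, 5, 8, 10, 13, 16}, so |A + A| = 14.
Step 2: Doubling constant K = |A + A|/|A| = 14/5 = 14/5 ≈ 2.8000.
Step 3: Plünnecke-Ruzsa gives |3A| ≤ K³·|A| = (2.8000)³ · 5 ≈ 109.7600.
Step 4: Compute 3A = A + A + A directly by enumerating all triples (a,b,c) ∈ A³; |3A| = 28.
Step 5: Check 28 ≤ 109.7600? Yes ✓.

K = 14/5, Plünnecke-Ruzsa bound K³|A| ≈ 109.7600, |3A| = 28, inequality holds.


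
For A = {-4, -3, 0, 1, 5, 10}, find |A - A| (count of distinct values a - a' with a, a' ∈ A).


A - A = {a - a' : a, a' ∈ A}; |A| = 6.
Bounds: 2|A|-1 ≤ |A - A| ≤ |A|² - |A| + 1, i.e. 11 ≤ |A - A| ≤ 31.
Note: 0 ∈ A - A always (from a - a). The set is symmetric: if d ∈ A - A then -d ∈ A - A.
Enumerate nonzero differences d = a - a' with a > a' (then include -d):
Positive differences: {1, 3, 4, 5, 8, 9, 10, 13, 14}
Full difference set: {0} ∪ (positive diffs) ∪ (negative diffs).
|A - A| = 1 + 2·9 = 19 (matches direct enumeration: 19).

|A - A| = 19


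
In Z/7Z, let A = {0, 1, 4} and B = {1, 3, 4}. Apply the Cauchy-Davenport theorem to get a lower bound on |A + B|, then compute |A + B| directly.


Cauchy-Davenport: |A + B| ≥ min(p, |A| + |B| - 1) for A, B nonempty in Z/pZ.
|A| = 3, |B| = 3, p = 7.
CD lower bound = min(7, 3 + 3 - 1) = min(7, 5) = 5.
Compute A + B mod 7 directly:
a = 0: 0+1=1, 0+3=3, 0+4=4
a = 1: 1+1=2, 1+3=4, 1+4=5
a = 4: 4+1=5, 4+3=0, 4+4=1
A + B = {0, 1, 2, 3, 4, 5}, so |A + B| = 6.
Verify: 6 ≥ 5? Yes ✓.

CD lower bound = 5, actual |A + B| = 6.


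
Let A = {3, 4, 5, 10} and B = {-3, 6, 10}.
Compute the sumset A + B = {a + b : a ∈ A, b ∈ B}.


A + B = {a + b : a ∈ A, b ∈ B}.
Enumerate all |A|·|B| = 4·3 = 12 pairs (a, b) and collect distinct sums.
a = 3: 3+-3=0, 3+6=9, 3+10=13
a = 4: 4+-3=1, 4+6=10, 4+10=14
a = 5: 5+-3=2, 5+6=11, 5+10=15
a = 10: 10+-3=7, 10+6=16, 10+10=20
Collecting distinct sums: A + B = {0, 1, 2, 7, 9, 10, 11, 13, 14, 15, 16, 20}
|A + B| = 12

A + B = {0, 1, 2, 7, 9, 10, 11, 13, 14, 15, 16, 20}


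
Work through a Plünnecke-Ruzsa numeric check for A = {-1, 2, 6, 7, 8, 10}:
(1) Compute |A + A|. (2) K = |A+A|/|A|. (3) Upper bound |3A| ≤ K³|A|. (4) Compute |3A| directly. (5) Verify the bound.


|A| = 6.
Step 1: Compute A + A by enumerating all 36 pairs.
A + A = {-2, 1, 4, 5, 6, 7, 8, 9, 10, 12, 13, 14, 15, 16, 17, 18, 20}, so |A + A| = 17.
Step 2: Doubling constant K = |A + A|/|A| = 17/6 = 17/6 ≈ 2.8333.
Step 3: Plünnecke-Ruzsa gives |3A| ≤ K³·|A| = (2.8333)³ · 6 ≈ 136.4722.
Step 4: Compute 3A = A + A + A directly by enumerating all triples (a,b,c) ∈ A³; |3A| = 29.
Step 5: Check 29 ≤ 136.4722? Yes ✓.

K = 17/6, Plünnecke-Ruzsa bound K³|A| ≈ 136.4722, |3A| = 29, inequality holds.


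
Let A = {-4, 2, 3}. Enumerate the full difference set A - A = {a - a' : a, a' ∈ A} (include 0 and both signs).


A - A = {a - a' : a, a' ∈ A}.
Compute a - a' for each ordered pair (a, a'):
a = -4: -4--4=0, -4-2=-6, -4-3=-7
a = 2: 2--4=6, 2-2=0, 2-3=-1
a = 3: 3--4=7, 3-2=1, 3-3=0
Collecting distinct values (and noting 0 appears from a-a):
A - A = {-7, -6, -1, 0, 1, 6, 7}
|A - A| = 7

A - A = {-7, -6, -1, 0, 1, 6, 7}


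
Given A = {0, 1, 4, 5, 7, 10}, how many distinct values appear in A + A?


A + A = {a + a' : a, a' ∈ A}; |A| = 6.
General bounds: 2|A| - 1 ≤ |A + A| ≤ |A|(|A|+1)/2, i.e. 11 ≤ |A + A| ≤ 21.
Lower bound 2|A|-1 is attained iff A is an arithmetic progression.
Enumerate sums a + a' for a ≤ a' (symmetric, so this suffices):
a = 0: 0+0=0, 0+1=1, 0+4=4, 0+5=5, 0+7=7, 0+10=10
a = 1: 1+1=2, 1+4=5, 1+5=6, 1+7=8, 1+10=11
a = 4: 4+4=8, 4+5=9, 4+7=11, 4+10=14
a = 5: 5+5=10, 5+7=12, 5+10=15
a = 7: 7+7=14, 7+10=17
a = 10: 10+10=20
Distinct sums: {0, 1, 2, 4, 5, 6, 7, 8, 9, 10, 11, 12, 14, 15, 17, 20}
|A + A| = 16

|A + A| = 16


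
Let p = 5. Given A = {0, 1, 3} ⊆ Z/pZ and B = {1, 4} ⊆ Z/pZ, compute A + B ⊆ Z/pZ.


Work in Z/5Z: reduce every sum a + b modulo 5.
Enumerate all 6 pairs:
a = 0: 0+1=1, 0+4=4
a = 1: 1+1=2, 1+4=0
a = 3: 3+1=4, 3+4=2
Distinct residues collected: {0, 1, 2, 4}
|A + B| = 4 (out of 5 total residues).

A + B = {0, 1, 2, 4}


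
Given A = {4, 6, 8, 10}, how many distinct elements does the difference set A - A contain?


A - A = {a - a' : a, a' ∈ A}; |A| = 4.
Bounds: 2|A|-1 ≤ |A - A| ≤ |A|² - |A| + 1, i.e. 7 ≤ |A - A| ≤ 13.
Note: 0 ∈ A - A always (from a - a). The set is symmetric: if d ∈ A - A then -d ∈ A - A.
Enumerate nonzero differences d = a - a' with a > a' (then include -d):
Positive differences: {2, 4, 6}
Full difference set: {0} ∪ (positive diffs) ∪ (negative diffs).
|A - A| = 1 + 2·3 = 7 (matches direct enumeration: 7).

|A - A| = 7


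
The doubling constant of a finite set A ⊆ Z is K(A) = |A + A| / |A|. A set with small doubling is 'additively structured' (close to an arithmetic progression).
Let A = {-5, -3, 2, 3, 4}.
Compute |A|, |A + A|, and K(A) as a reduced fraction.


|A| = 5.
Compute A + A by enumerating all 25 pairs.
A + A = {-10, -8, -6, -3, -2, -1, 0, 1, 4, 5, 6, 7, 8}, so |A + A| = 13.
K = |A + A| / |A| = 13/5 (already in lowest terms) ≈ 2.6000.
Reference: AP of size 5 gives K = 9/5 ≈ 1.8000; a fully generic set of size 5 gives K ≈ 3.0000.

|A| = 5, |A + A| = 13, K = 13/5.


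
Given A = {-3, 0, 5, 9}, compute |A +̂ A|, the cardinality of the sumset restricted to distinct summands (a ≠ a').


Restricted sumset: A +̂ A = {a + a' : a ∈ A, a' ∈ A, a ≠ a'}.
Equivalently, take A + A and drop any sum 2a that is achievable ONLY as a + a for a ∈ A (i.e. sums representable only with equal summands).
Enumerate pairs (a, a') with a < a' (symmetric, so each unordered pair gives one sum; this covers all a ≠ a'):
  -3 + 0 = -3
  -3 + 5 = 2
  -3 + 9 = 6
  0 + 5 = 5
  0 + 9 = 9
  5 + 9 = 14
Collected distinct sums: {-3, 2, 5, 6, 9, 14}
|A +̂ A| = 6
(Reference bound: |A +̂ A| ≥ 2|A| - 3 for |A| ≥ 2, with |A| = 4 giving ≥ 5.)

|A +̂ A| = 6


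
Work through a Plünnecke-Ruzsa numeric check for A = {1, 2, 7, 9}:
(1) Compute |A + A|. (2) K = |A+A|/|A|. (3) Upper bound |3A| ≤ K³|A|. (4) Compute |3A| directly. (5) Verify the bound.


|A| = 4.
Step 1: Compute A + A by enumerating all 16 pairs.
A + A = {2, 3, 4, 8, 9, 10, 11, 14, 16, 18}, so |A + A| = 10.
Step 2: Doubling constant K = |A + A|/|A| = 10/4 = 10/4 ≈ 2.5000.
Step 3: Plünnecke-Ruzsa gives |3A| ≤ K³·|A| = (2.5000)³ · 4 ≈ 62.5000.
Step 4: Compute 3A = A + A + A directly by enumerating all triples (a,b,c) ∈ A³; |3A| = 19.
Step 5: Check 19 ≤ 62.5000? Yes ✓.

K = 10/4, Plünnecke-Ruzsa bound K³|A| ≈ 62.5000, |3A| = 19, inequality holds.


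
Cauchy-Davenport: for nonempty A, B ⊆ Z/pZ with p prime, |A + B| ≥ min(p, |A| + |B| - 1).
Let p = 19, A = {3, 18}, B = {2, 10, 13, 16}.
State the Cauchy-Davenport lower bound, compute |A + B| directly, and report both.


Cauchy-Davenport: |A + B| ≥ min(p, |A| + |B| - 1) for A, B nonempty in Z/pZ.
|A| = 2, |B| = 4, p = 19.
CD lower bound = min(19, 2 + 4 - 1) = min(19, 5) = 5.
Compute A + B mod 19 directly:
a = 3: 3+2=5, 3+10=13, 3+13=16, 3+16=0
a = 18: 18+2=1, 18+10=9, 18+13=12, 18+16=15
A + B = {0, 1, 5, 9, 12, 13, 15, 16}, so |A + B| = 8.
Verify: 8 ≥ 5? Yes ✓.

CD lower bound = 5, actual |A + B| = 8.


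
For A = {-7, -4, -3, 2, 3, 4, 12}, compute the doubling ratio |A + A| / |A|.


|A| = 7.
Compute A + A by enumerating all 49 pairs.
A + A = {-14, -11, -10, -8, -7, -6, -5, -4, -3, -2, -1, 0, 1, 4, 5, 6, 7, 8, 9, 14, 15, 16, 24}, so |A + A| = 23.
K = |A + A| / |A| = 23/7 (already in lowest terms) ≈ 3.2857.
Reference: AP of size 7 gives K = 13/7 ≈ 1.8571; a fully generic set of size 7 gives K ≈ 4.0000.

|A| = 7, |A + A| = 23, K = 23/7.


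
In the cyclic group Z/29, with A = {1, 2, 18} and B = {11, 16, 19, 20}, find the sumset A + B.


Work in Z/29Z: reduce every sum a + b modulo 29.
Enumerate all 12 pairs:
a = 1: 1+11=12, 1+16=17, 1+19=20, 1+20=21
a = 2: 2+11=13, 2+16=18, 2+19=21, 2+20=22
a = 18: 18+11=0, 18+16=5, 18+19=8, 18+20=9
Distinct residues collected: {0, 5, 8, 9, 12, 13, 17, 18, 20, 21, 22}
|A + B| = 11 (out of 29 total residues).

A + B = {0, 5, 8, 9, 12, 13, 17, 18, 20, 21, 22}


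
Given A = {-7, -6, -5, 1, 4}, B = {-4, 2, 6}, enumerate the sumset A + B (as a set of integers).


A + B = {a + b : a ∈ A, b ∈ B}.
Enumerate all |A|·|B| = 5·3 = 15 pairs (a, b) and collect distinct sums.
a = -7: -7+-4=-11, -7+2=-5, -7+6=-1
a = -6: -6+-4=-10, -6+2=-4, -6+6=0
a = -5: -5+-4=-9, -5+2=-3, -5+6=1
a = 1: 1+-4=-3, 1+2=3, 1+6=7
a = 4: 4+-4=0, 4+2=6, 4+6=10
Collecting distinct sums: A + B = {-11, -10, -9, -5, -4, -3, -1, 0, 1, 3, 6, 7, 10}
|A + B| = 13

A + B = {-11, -10, -9, -5, -4, -3, -1, 0, 1, 3, 6, 7, 10}


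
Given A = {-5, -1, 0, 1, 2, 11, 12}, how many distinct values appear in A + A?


A + A = {a + a' : a, a' ∈ A}; |A| = 7.
General bounds: 2|A| - 1 ≤ |A + A| ≤ |A|(|A|+1)/2, i.e. 13 ≤ |A + A| ≤ 28.
Lower bound 2|A|-1 is attained iff A is an arithmetic progression.
Enumerate sums a + a' for a ≤ a' (symmetric, so this suffices):
a = -5: -5+-5=-10, -5+-1=-6, -5+0=-5, -5+1=-4, -5+2=-3, -5+11=6, -5+12=7
a = -1: -1+-1=-2, -1+0=-1, -1+1=0, -1+2=1, -1+11=10, -1+12=11
a = 0: 0+0=0, 0+1=1, 0+2=2, 0+11=11, 0+12=12
a = 1: 1+1=2, 1+2=3, 1+11=12, 1+12=13
a = 2: 2+2=4, 2+11=13, 2+12=14
a = 11: 11+11=22, 11+12=23
a = 12: 12+12=24
Distinct sums: {-10, -6, -5, -4, -3, -2, -1, 0, 1, 2, 3, 4, 6, 7, 10, 11, 12, 13, 14, 22, 23, 24}
|A + A| = 22

|A + A| = 22


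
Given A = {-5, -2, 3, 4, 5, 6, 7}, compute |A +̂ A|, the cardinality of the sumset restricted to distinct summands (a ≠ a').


Restricted sumset: A +̂ A = {a + a' : a ∈ A, a' ∈ A, a ≠ a'}.
Equivalently, take A + A and drop any sum 2a that is achievable ONLY as a + a for a ∈ A (i.e. sums representable only with equal summands).
Enumerate pairs (a, a') with a < a' (symmetric, so each unordered pair gives one sum; this covers all a ≠ a'):
  -5 + -2 = -7
  -5 + 3 = -2
  -5 + 4 = -1
  -5 + 5 = 0
  -5 + 6 = 1
  -5 + 7 = 2
  -2 + 3 = 1
  -2 + 4 = 2
  -2 + 5 = 3
  -2 + 6 = 4
  -2 + 7 = 5
  3 + 4 = 7
  3 + 5 = 8
  3 + 6 = 9
  3 + 7 = 10
  4 + 5 = 9
  4 + 6 = 10
  4 + 7 = 11
  5 + 6 = 11
  5 + 7 = 12
  6 + 7 = 13
Collected distinct sums: {-7, -2, -1, 0, 1, 2, 3, 4, 5, 7, 8, 9, 10, 11, 12, 13}
|A +̂ A| = 16
(Reference bound: |A +̂ A| ≥ 2|A| - 3 for |A| ≥ 2, with |A| = 7 giving ≥ 11.)

|A +̂ A| = 16


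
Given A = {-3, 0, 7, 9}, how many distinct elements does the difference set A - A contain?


A - A = {a - a' : a, a' ∈ A}; |A| = 4.
Bounds: 2|A|-1 ≤ |A - A| ≤ |A|² - |A| + 1, i.e. 7 ≤ |A - A| ≤ 13.
Note: 0 ∈ A - A always (from a - a). The set is symmetric: if d ∈ A - A then -d ∈ A - A.
Enumerate nonzero differences d = a - a' with a > a' (then include -d):
Positive differences: {2, 3, 7, 9, 10, 12}
Full difference set: {0} ∪ (positive diffs) ∪ (negative diffs).
|A - A| = 1 + 2·6 = 13 (matches direct enumeration: 13).

|A - A| = 13


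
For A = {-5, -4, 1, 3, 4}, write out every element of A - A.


A - A = {a - a' : a, a' ∈ A}.
Compute a - a' for each ordered pair (a, a'):
a = -5: -5--5=0, -5--4=-1, -5-1=-6, -5-3=-8, -5-4=-9
a = -4: -4--5=1, -4--4=0, -4-1=-5, -4-3=-7, -4-4=-8
a = 1: 1--5=6, 1--4=5, 1-1=0, 1-3=-2, 1-4=-3
a = 3: 3--5=8, 3--4=7, 3-1=2, 3-3=0, 3-4=-1
a = 4: 4--5=9, 4--4=8, 4-1=3, 4-3=1, 4-4=0
Collecting distinct values (and noting 0 appears from a-a):
A - A = {-9, -8, -7, -6, -5, -3, -2, -1, 0, 1, 2, 3, 5, 6, 7, 8, 9}
|A - A| = 17

A - A = {-9, -8, -7, -6, -5, -3, -2, -1, 0, 1, 2, 3, 5, 6, 7, 8, 9}


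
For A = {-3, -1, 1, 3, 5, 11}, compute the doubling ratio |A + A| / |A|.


|A| = 6.
Compute A + A by enumerating all 36 pairs.
A + A = {-6, -4, -2, 0, 2, 4, 6, 8, 10, 12, 14, 16, 22}, so |A + A| = 13.
K = |A + A| / |A| = 13/6 (already in lowest terms) ≈ 2.1667.
Reference: AP of size 6 gives K = 11/6 ≈ 1.8333; a fully generic set of size 6 gives K ≈ 3.5000.

|A| = 6, |A + A| = 13, K = 13/6.


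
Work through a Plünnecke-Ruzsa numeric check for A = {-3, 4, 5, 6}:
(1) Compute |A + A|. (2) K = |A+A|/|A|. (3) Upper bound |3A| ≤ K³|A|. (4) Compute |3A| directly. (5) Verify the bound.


|A| = 4.
Step 1: Compute A + A by enumerating all 16 pairs.
A + A = {-6, 1, 2, 3, 8, 9, 10, 11, 12}, so |A + A| = 9.
Step 2: Doubling constant K = |A + A|/|A| = 9/4 = 9/4 ≈ 2.2500.
Step 3: Plünnecke-Ruzsa gives |3A| ≤ K³·|A| = (2.2500)³ · 4 ≈ 45.5625.
Step 4: Compute 3A = A + A + A directly by enumerating all triples (a,b,c) ∈ A³; |3A| = 16.
Step 5: Check 16 ≤ 45.5625? Yes ✓.

K = 9/4, Plünnecke-Ruzsa bound K³|A| ≈ 45.5625, |3A| = 16, inequality holds.


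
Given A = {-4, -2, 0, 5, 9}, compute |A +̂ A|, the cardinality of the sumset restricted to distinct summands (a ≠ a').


Restricted sumset: A +̂ A = {a + a' : a ∈ A, a' ∈ A, a ≠ a'}.
Equivalently, take A + A and drop any sum 2a that is achievable ONLY as a + a for a ∈ A (i.e. sums representable only with equal summands).
Enumerate pairs (a, a') with a < a' (symmetric, so each unordered pair gives one sum; this covers all a ≠ a'):
  -4 + -2 = -6
  -4 + 0 = -4
  -4 + 5 = 1
  -4 + 9 = 5
  -2 + 0 = -2
  -2 + 5 = 3
  -2 + 9 = 7
  0 + 5 = 5
  0 + 9 = 9
  5 + 9 = 14
Collected distinct sums: {-6, -4, -2, 1, 3, 5, 7, 9, 14}
|A +̂ A| = 9
(Reference bound: |A +̂ A| ≥ 2|A| - 3 for |A| ≥ 2, with |A| = 5 giving ≥ 7.)

|A +̂ A| = 9


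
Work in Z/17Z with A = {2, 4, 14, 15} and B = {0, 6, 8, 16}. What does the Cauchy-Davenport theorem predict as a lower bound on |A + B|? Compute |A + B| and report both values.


Cauchy-Davenport: |A + B| ≥ min(p, |A| + |B| - 1) for A, B nonempty in Z/pZ.
|A| = 4, |B| = 4, p = 17.
CD lower bound = min(17, 4 + 4 - 1) = min(17, 7) = 7.
Compute A + B mod 17 directly:
a = 2: 2+0=2, 2+6=8, 2+8=10, 2+16=1
a = 4: 4+0=4, 4+6=10, 4+8=12, 4+16=3
a = 14: 14+0=14, 14+6=3, 14+8=5, 14+16=13
a = 15: 15+0=15, 15+6=4, 15+8=6, 15+16=14
A + B = {1, 2, 3, 4, 5, 6, 8, 10, 12, 13, 14, 15}, so |A + B| = 12.
Verify: 12 ≥ 7? Yes ✓.

CD lower bound = 7, actual |A + B| = 12.


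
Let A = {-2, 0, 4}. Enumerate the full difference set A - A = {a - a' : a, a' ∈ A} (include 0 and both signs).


A - A = {a - a' : a, a' ∈ A}.
Compute a - a' for each ordered pair (a, a'):
a = -2: -2--2=0, -2-0=-2, -2-4=-6
a = 0: 0--2=2, 0-0=0, 0-4=-4
a = 4: 4--2=6, 4-0=4, 4-4=0
Collecting distinct values (and noting 0 appears from a-a):
A - A = {-6, -4, -2, 0, 2, 4, 6}
|A - A| = 7

A - A = {-6, -4, -2, 0, 2, 4, 6}


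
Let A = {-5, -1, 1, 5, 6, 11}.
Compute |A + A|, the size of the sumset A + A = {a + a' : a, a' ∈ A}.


A + A = {a + a' : a, a' ∈ A}; |A| = 6.
General bounds: 2|A| - 1 ≤ |A + A| ≤ |A|(|A|+1)/2, i.e. 11 ≤ |A + A| ≤ 21.
Lower bound 2|A|-1 is attained iff A is an arithmetic progression.
Enumerate sums a + a' for a ≤ a' (symmetric, so this suffices):
a = -5: -5+-5=-10, -5+-1=-6, -5+1=-4, -5+5=0, -5+6=1, -5+11=6
a = -1: -1+-1=-2, -1+1=0, -1+5=4, -1+6=5, -1+11=10
a = 1: 1+1=2, 1+5=6, 1+6=7, 1+11=12
a = 5: 5+5=10, 5+6=11, 5+11=16
a = 6: 6+6=12, 6+11=17
a = 11: 11+11=22
Distinct sums: {-10, -6, -4, -2, 0, 1, 2, 4, 5, 6, 7, 10, 11, 12, 16, 17, 22}
|A + A| = 17

|A + A| = 17


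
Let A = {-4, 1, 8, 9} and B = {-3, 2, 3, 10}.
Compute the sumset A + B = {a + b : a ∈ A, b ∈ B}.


A + B = {a + b : a ∈ A, b ∈ B}.
Enumerate all |A|·|B| = 4·4 = 16 pairs (a, b) and collect distinct sums.
a = -4: -4+-3=-7, -4+2=-2, -4+3=-1, -4+10=6
a = 1: 1+-3=-2, 1+2=3, 1+3=4, 1+10=11
a = 8: 8+-3=5, 8+2=10, 8+3=11, 8+10=18
a = 9: 9+-3=6, 9+2=11, 9+3=12, 9+10=19
Collecting distinct sums: A + B = {-7, -2, -1, 3, 4, 5, 6, 10, 11, 12, 18, 19}
|A + B| = 12

A + B = {-7, -2, -1, 3, 4, 5, 6, 10, 11, 12, 18, 19}


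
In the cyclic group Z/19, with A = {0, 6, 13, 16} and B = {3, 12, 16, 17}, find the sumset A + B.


Work in Z/19Z: reduce every sum a + b modulo 19.
Enumerate all 16 pairs:
a = 0: 0+3=3, 0+12=12, 0+16=16, 0+17=17
a = 6: 6+3=9, 6+12=18, 6+16=3, 6+17=4
a = 13: 13+3=16, 13+12=6, 13+16=10, 13+17=11
a = 16: 16+3=0, 16+12=9, 16+16=13, 16+17=14
Distinct residues collected: {0, 3, 4, 6, 9, 10, 11, 12, 13, 14, 16, 17, 18}
|A + B| = 13 (out of 19 total residues).

A + B = {0, 3, 4, 6, 9, 10, 11, 12, 13, 14, 16, 17, 18}


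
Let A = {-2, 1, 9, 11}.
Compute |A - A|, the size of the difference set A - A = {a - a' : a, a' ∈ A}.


A - A = {a - a' : a, a' ∈ A}; |A| = 4.
Bounds: 2|A|-1 ≤ |A - A| ≤ |A|² - |A| + 1, i.e. 7 ≤ |A - A| ≤ 13.
Note: 0 ∈ A - A always (from a - a). The set is symmetric: if d ∈ A - A then -d ∈ A - A.
Enumerate nonzero differences d = a - a' with a > a' (then include -d):
Positive differences: {2, 3, 8, 10, 11, 13}
Full difference set: {0} ∪ (positive diffs) ∪ (negative diffs).
|A - A| = 1 + 2·6 = 13 (matches direct enumeration: 13).

|A - A| = 13


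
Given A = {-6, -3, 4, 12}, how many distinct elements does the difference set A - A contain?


A - A = {a - a' : a, a' ∈ A}; |A| = 4.
Bounds: 2|A|-1 ≤ |A - A| ≤ |A|² - |A| + 1, i.e. 7 ≤ |A - A| ≤ 13.
Note: 0 ∈ A - A always (from a - a). The set is symmetric: if d ∈ A - A then -d ∈ A - A.
Enumerate nonzero differences d = a - a' with a > a' (then include -d):
Positive differences: {3, 7, 8, 10, 15, 18}
Full difference set: {0} ∪ (positive diffs) ∪ (negative diffs).
|A - A| = 1 + 2·6 = 13 (matches direct enumeration: 13).

|A - A| = 13


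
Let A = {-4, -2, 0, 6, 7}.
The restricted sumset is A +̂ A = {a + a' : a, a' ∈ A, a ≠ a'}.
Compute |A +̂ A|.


Restricted sumset: A +̂ A = {a + a' : a ∈ A, a' ∈ A, a ≠ a'}.
Equivalently, take A + A and drop any sum 2a that is achievable ONLY as a + a for a ∈ A (i.e. sums representable only with equal summands).
Enumerate pairs (a, a') with a < a' (symmetric, so each unordered pair gives one sum; this covers all a ≠ a'):
  -4 + -2 = -6
  -4 + 0 = -4
  -4 + 6 = 2
  -4 + 7 = 3
  -2 + 0 = -2
  -2 + 6 = 4
  -2 + 7 = 5
  0 + 6 = 6
  0 + 7 = 7
  6 + 7 = 13
Collected distinct sums: {-6, -4, -2, 2, 3, 4, 5, 6, 7, 13}
|A +̂ A| = 10
(Reference bound: |A +̂ A| ≥ 2|A| - 3 for |A| ≥ 2, with |A| = 5 giving ≥ 7.)

|A +̂ A| = 10


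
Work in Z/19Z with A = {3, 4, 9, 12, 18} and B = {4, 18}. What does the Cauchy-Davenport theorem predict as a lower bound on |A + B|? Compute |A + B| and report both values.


Cauchy-Davenport: |A + B| ≥ min(p, |A| + |B| - 1) for A, B nonempty in Z/pZ.
|A| = 5, |B| = 2, p = 19.
CD lower bound = min(19, 5 + 2 - 1) = min(19, 6) = 6.
Compute A + B mod 19 directly:
a = 3: 3+4=7, 3+18=2
a = 4: 4+4=8, 4+18=3
a = 9: 9+4=13, 9+18=8
a = 12: 12+4=16, 12+18=11
a = 18: 18+4=3, 18+18=17
A + B = {2, 3, 7, 8, 11, 13, 16, 17}, so |A + B| = 8.
Verify: 8 ≥ 6? Yes ✓.

CD lower bound = 6, actual |A + B| = 8.


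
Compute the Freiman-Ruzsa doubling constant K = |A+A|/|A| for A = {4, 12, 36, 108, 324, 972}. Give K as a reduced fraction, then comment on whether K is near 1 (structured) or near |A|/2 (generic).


|A| = 6.
Compute A + A by enumerating all 36 pairs.
A + A = {8, 16, 24, 40, 48, 72, 112, 120, 144, 216, 328, 336, 360, 432, 648, 976, 984, 1008, 1080, 1296, 1944}, so |A + A| = 21.
K = |A + A| / |A| = 21/6 = 7/2 ≈ 3.5000.
Reference: AP of size 6 gives K = 11/6 ≈ 1.8333; a fully generic set of size 6 gives K ≈ 3.5000.

|A| = 6, |A + A| = 21, K = 21/6 = 7/2.


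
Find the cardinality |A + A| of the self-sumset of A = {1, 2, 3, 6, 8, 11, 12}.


A + A = {a + a' : a, a' ∈ A}; |A| = 7.
General bounds: 2|A| - 1 ≤ |A + A| ≤ |A|(|A|+1)/2, i.e. 13 ≤ |A + A| ≤ 28.
Lower bound 2|A|-1 is attained iff A is an arithmetic progression.
Enumerate sums a + a' for a ≤ a' (symmetric, so this suffices):
a = 1: 1+1=2, 1+2=3, 1+3=4, 1+6=7, 1+8=9, 1+11=12, 1+12=13
a = 2: 2+2=4, 2+3=5, 2+6=8, 2+8=10, 2+11=13, 2+12=14
a = 3: 3+3=6, 3+6=9, 3+8=11, 3+11=14, 3+12=15
a = 6: 6+6=12, 6+8=14, 6+11=17, 6+12=18
a = 8: 8+8=16, 8+11=19, 8+12=20
a = 11: 11+11=22, 11+12=23
a = 12: 12+12=24
Distinct sums: {2, 3, 4, 5, 6, 7, 8, 9, 10, 11, 12, 13, 14, 15, 16, 17, 18, 19, 20, 22, 23, 24}
|A + A| = 22

|A + A| = 22


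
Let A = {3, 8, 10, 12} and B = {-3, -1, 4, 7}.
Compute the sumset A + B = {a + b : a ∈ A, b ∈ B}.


A + B = {a + b : a ∈ A, b ∈ B}.
Enumerate all |A|·|B| = 4·4 = 16 pairs (a, b) and collect distinct sums.
a = 3: 3+-3=0, 3+-1=2, 3+4=7, 3+7=10
a = 8: 8+-3=5, 8+-1=7, 8+4=12, 8+7=15
a = 10: 10+-3=7, 10+-1=9, 10+4=14, 10+7=17
a = 12: 12+-3=9, 12+-1=11, 12+4=16, 12+7=19
Collecting distinct sums: A + B = {0, 2, 5, 7, 9, 10, 11, 12, 14, 15, 16, 17, 19}
|A + B| = 13

A + B = {0, 2, 5, 7, 9, 10, 11, 12, 14, 15, 16, 17, 19}


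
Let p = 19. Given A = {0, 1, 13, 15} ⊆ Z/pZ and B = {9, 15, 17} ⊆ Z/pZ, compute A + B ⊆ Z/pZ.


Work in Z/19Z: reduce every sum a + b modulo 19.
Enumerate all 12 pairs:
a = 0: 0+9=9, 0+15=15, 0+17=17
a = 1: 1+9=10, 1+15=16, 1+17=18
a = 13: 13+9=3, 13+15=9, 13+17=11
a = 15: 15+9=5, 15+15=11, 15+17=13
Distinct residues collected: {3, 5, 9, 10, 11, 13, 15, 16, 17, 18}
|A + B| = 10 (out of 19 total residues).

A + B = {3, 5, 9, 10, 11, 13, 15, 16, 17, 18}


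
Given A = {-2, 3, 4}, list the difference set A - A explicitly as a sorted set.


A - A = {a - a' : a, a' ∈ A}.
Compute a - a' for each ordered pair (a, a'):
a = -2: -2--2=0, -2-3=-5, -2-4=-6
a = 3: 3--2=5, 3-3=0, 3-4=-1
a = 4: 4--2=6, 4-3=1, 4-4=0
Collecting distinct values (and noting 0 appears from a-a):
A - A = {-6, -5, -1, 0, 1, 5, 6}
|A - A| = 7

A - A = {-6, -5, -1, 0, 1, 5, 6}


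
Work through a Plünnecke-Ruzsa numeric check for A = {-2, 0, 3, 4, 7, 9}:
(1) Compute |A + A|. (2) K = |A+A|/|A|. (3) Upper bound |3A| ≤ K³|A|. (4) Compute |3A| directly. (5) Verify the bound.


|A| = 6.
Step 1: Compute A + A by enumerating all 36 pairs.
A + A = {-4, -2, 0, 1, 2, 3, 4, 5, 6, 7, 8, 9, 10, 11, 12, 13, 14, 16, 18}, so |A + A| = 19.
Step 2: Doubling constant K = |A + A|/|A| = 19/6 = 19/6 ≈ 3.1667.
Step 3: Plünnecke-Ruzsa gives |3A| ≤ K³·|A| = (3.1667)³ · 6 ≈ 190.5278.
Step 4: Compute 3A = A + A + A directly by enumerating all triples (a,b,c) ∈ A³; |3A| = 30.
Step 5: Check 30 ≤ 190.5278? Yes ✓.

K = 19/6, Plünnecke-Ruzsa bound K³|A| ≈ 190.5278, |3A| = 30, inequality holds.


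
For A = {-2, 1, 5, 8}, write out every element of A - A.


A - A = {a - a' : a, a' ∈ A}.
Compute a - a' for each ordered pair (a, a'):
a = -2: -2--2=0, -2-1=-3, -2-5=-7, -2-8=-10
a = 1: 1--2=3, 1-1=0, 1-5=-4, 1-8=-7
a = 5: 5--2=7, 5-1=4, 5-5=0, 5-8=-3
a = 8: 8--2=10, 8-1=7, 8-5=3, 8-8=0
Collecting distinct values (and noting 0 appears from a-a):
A - A = {-10, -7, -4, -3, 0, 3, 4, 7, 10}
|A - A| = 9

A - A = {-10, -7, -4, -3, 0, 3, 4, 7, 10}


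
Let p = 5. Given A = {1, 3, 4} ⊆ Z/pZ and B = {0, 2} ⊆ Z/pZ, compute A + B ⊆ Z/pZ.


Work in Z/5Z: reduce every sum a + b modulo 5.
Enumerate all 6 pairs:
a = 1: 1+0=1, 1+2=3
a = 3: 3+0=3, 3+2=0
a = 4: 4+0=4, 4+2=1
Distinct residues collected: {0, 1, 3, 4}
|A + B| = 4 (out of 5 total residues).

A + B = {0, 1, 3, 4}


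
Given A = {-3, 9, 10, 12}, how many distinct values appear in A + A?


A + A = {a + a' : a, a' ∈ A}; |A| = 4.
General bounds: 2|A| - 1 ≤ |A + A| ≤ |A|(|A|+1)/2, i.e. 7 ≤ |A + A| ≤ 10.
Lower bound 2|A|-1 is attained iff A is an arithmetic progression.
Enumerate sums a + a' for a ≤ a' (symmetric, so this suffices):
a = -3: -3+-3=-6, -3+9=6, -3+10=7, -3+12=9
a = 9: 9+9=18, 9+10=19, 9+12=21
a = 10: 10+10=20, 10+12=22
a = 12: 12+12=24
Distinct sums: {-6, 6, 7, 9, 18, 19, 20, 21, 22, 24}
|A + A| = 10

|A + A| = 10


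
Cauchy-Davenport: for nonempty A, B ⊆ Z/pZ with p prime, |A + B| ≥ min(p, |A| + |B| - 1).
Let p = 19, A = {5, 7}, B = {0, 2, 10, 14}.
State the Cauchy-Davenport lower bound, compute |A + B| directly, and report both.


Cauchy-Davenport: |A + B| ≥ min(p, |A| + |B| - 1) for A, B nonempty in Z/pZ.
|A| = 2, |B| = 4, p = 19.
CD lower bound = min(19, 2 + 4 - 1) = min(19, 5) = 5.
Compute A + B mod 19 directly:
a = 5: 5+0=5, 5+2=7, 5+10=15, 5+14=0
a = 7: 7+0=7, 7+2=9, 7+10=17, 7+14=2
A + B = {0, 2, 5, 7, 9, 15, 17}, so |A + B| = 7.
Verify: 7 ≥ 5? Yes ✓.

CD lower bound = 5, actual |A + B| = 7.


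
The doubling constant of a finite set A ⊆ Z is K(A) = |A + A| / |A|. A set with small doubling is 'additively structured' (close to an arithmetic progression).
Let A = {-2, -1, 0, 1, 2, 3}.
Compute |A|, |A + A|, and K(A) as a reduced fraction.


|A| = 6.
Compute A + A by enumerating all 36 pairs.
A + A = {-4, -3, -2, -1, 0, 1, 2, 3, 4, 5, 6}, so |A + A| = 11.
K = |A + A| / |A| = 11/6 (already in lowest terms) ≈ 1.8333.
Reference: AP of size 6 gives K = 11/6 ≈ 1.8333; a fully generic set of size 6 gives K ≈ 3.5000.

|A| = 6, |A + A| = 11, K = 11/6.


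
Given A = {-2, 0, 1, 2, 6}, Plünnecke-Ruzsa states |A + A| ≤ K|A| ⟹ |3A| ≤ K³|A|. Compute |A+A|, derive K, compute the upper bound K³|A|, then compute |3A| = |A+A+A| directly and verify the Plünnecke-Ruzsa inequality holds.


|A| = 5.
Step 1: Compute A + A by enumerating all 25 pairs.
A + A = {-4, -2, -1, 0, 1, 2, 3, 4, 6, 7, 8, 12}, so |A + A| = 12.
Step 2: Doubling constant K = |A + A|/|A| = 12/5 = 12/5 ≈ 2.4000.
Step 3: Plünnecke-Ruzsa gives |3A| ≤ K³·|A| = (2.4000)³ · 5 ≈ 69.1200.
Step 4: Compute 3A = A + A + A directly by enumerating all triples (a,b,c) ∈ A³; |3A| = 20.
Step 5: Check 20 ≤ 69.1200? Yes ✓.

K = 12/5, Plünnecke-Ruzsa bound K³|A| ≈ 69.1200, |3A| = 20, inequality holds.


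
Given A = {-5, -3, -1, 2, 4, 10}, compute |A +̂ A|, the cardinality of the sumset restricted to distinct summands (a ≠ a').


Restricted sumset: A +̂ A = {a + a' : a ∈ A, a' ∈ A, a ≠ a'}.
Equivalently, take A + A and drop any sum 2a that is achievable ONLY as a + a for a ∈ A (i.e. sums representable only with equal summands).
Enumerate pairs (a, a') with a < a' (symmetric, so each unordered pair gives one sum; this covers all a ≠ a'):
  -5 + -3 = -8
  -5 + -1 = -6
  -5 + 2 = -3
  -5 + 4 = -1
  -5 + 10 = 5
  -3 + -1 = -4
  -3 + 2 = -1
  -3 + 4 = 1
  -3 + 10 = 7
  -1 + 2 = 1
  -1 + 4 = 3
  -1 + 10 = 9
  2 + 4 = 6
  2 + 10 = 12
  4 + 10 = 14
Collected distinct sums: {-8, -6, -4, -3, -1, 1, 3, 5, 6, 7, 9, 12, 14}
|A +̂ A| = 13
(Reference bound: |A +̂ A| ≥ 2|A| - 3 for |A| ≥ 2, with |A| = 6 giving ≥ 9.)

|A +̂ A| = 13


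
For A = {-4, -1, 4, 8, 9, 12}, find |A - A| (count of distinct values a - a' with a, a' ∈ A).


A - A = {a - a' : a, a' ∈ A}; |A| = 6.
Bounds: 2|A|-1 ≤ |A - A| ≤ |A|² - |A| + 1, i.e. 11 ≤ |A - A| ≤ 31.
Note: 0 ∈ A - A always (from a - a). The set is symmetric: if d ∈ A - A then -d ∈ A - A.
Enumerate nonzero differences d = a - a' with a > a' (then include -d):
Positive differences: {1, 3, 4, 5, 8, 9, 10, 12, 13, 16}
Full difference set: {0} ∪ (positive diffs) ∪ (negative diffs).
|A - A| = 1 + 2·10 = 21 (matches direct enumeration: 21).

|A - A| = 21


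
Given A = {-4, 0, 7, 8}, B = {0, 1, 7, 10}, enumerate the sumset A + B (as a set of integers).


A + B = {a + b : a ∈ A, b ∈ B}.
Enumerate all |A|·|B| = 4·4 = 16 pairs (a, b) and collect distinct sums.
a = -4: -4+0=-4, -4+1=-3, -4+7=3, -4+10=6
a = 0: 0+0=0, 0+1=1, 0+7=7, 0+10=10
a = 7: 7+0=7, 7+1=8, 7+7=14, 7+10=17
a = 8: 8+0=8, 8+1=9, 8+7=15, 8+10=18
Collecting distinct sums: A + B = {-4, -3, 0, 1, 3, 6, 7, 8, 9, 10, 14, 15, 17, 18}
|A + B| = 14

A + B = {-4, -3, 0, 1, 3, 6, 7, 8, 9, 10, 14, 15, 17, 18}


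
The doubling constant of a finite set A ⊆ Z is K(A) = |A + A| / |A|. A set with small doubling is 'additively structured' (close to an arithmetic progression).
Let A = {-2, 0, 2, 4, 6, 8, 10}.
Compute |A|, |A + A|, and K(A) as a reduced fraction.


|A| = 7.
Compute A + A by enumerating all 49 pairs.
A + A = {-4, -2, 0, 2, 4, 6, 8, 10, 12, 14, 16, 18, 20}, so |A + A| = 13.
K = |A + A| / |A| = 13/7 (already in lowest terms) ≈ 1.8571.
Reference: AP of size 7 gives K = 13/7 ≈ 1.8571; a fully generic set of size 7 gives K ≈ 4.0000.

|A| = 7, |A + A| = 13, K = 13/7.


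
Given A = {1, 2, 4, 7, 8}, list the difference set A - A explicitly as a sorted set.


A - A = {a - a' : a, a' ∈ A}.
Compute a - a' for each ordered pair (a, a'):
a = 1: 1-1=0, 1-2=-1, 1-4=-3, 1-7=-6, 1-8=-7
a = 2: 2-1=1, 2-2=0, 2-4=-2, 2-7=-5, 2-8=-6
a = 4: 4-1=3, 4-2=2, 4-4=0, 4-7=-3, 4-8=-4
a = 7: 7-1=6, 7-2=5, 7-4=3, 7-7=0, 7-8=-1
a = 8: 8-1=7, 8-2=6, 8-4=4, 8-7=1, 8-8=0
Collecting distinct values (and noting 0 appears from a-a):
A - A = {-7, -6, -5, -4, -3, -2, -1, 0, 1, 2, 3, 4, 5, 6, 7}
|A - A| = 15

A - A = {-7, -6, -5, -4, -3, -2, -1, 0, 1, 2, 3, 4, 5, 6, 7}


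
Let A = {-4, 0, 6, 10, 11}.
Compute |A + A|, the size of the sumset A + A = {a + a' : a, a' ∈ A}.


A + A = {a + a' : a, a' ∈ A}; |A| = 5.
General bounds: 2|A| - 1 ≤ |A + A| ≤ |A|(|A|+1)/2, i.e. 9 ≤ |A + A| ≤ 15.
Lower bound 2|A|-1 is attained iff A is an arithmetic progression.
Enumerate sums a + a' for a ≤ a' (symmetric, so this suffices):
a = -4: -4+-4=-8, -4+0=-4, -4+6=2, -4+10=6, -4+11=7
a = 0: 0+0=0, 0+6=6, 0+10=10, 0+11=11
a = 6: 6+6=12, 6+10=16, 6+11=17
a = 10: 10+10=20, 10+11=21
a = 11: 11+11=22
Distinct sums: {-8, -4, 0, 2, 6, 7, 10, 11, 12, 16, 17, 20, 21, 22}
|A + A| = 14

|A + A| = 14


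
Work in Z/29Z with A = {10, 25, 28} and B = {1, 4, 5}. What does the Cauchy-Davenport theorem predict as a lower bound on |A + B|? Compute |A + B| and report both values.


Cauchy-Davenport: |A + B| ≥ min(p, |A| + |B| - 1) for A, B nonempty in Z/pZ.
|A| = 3, |B| = 3, p = 29.
CD lower bound = min(29, 3 + 3 - 1) = min(29, 5) = 5.
Compute A + B mod 29 directly:
a = 10: 10+1=11, 10+4=14, 10+5=15
a = 25: 25+1=26, 25+4=0, 25+5=1
a = 28: 28+1=0, 28+4=3, 28+5=4
A + B = {0, 1, 3, 4, 11, 14, 15, 26}, so |A + B| = 8.
Verify: 8 ≥ 5? Yes ✓.

CD lower bound = 5, actual |A + B| = 8.
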